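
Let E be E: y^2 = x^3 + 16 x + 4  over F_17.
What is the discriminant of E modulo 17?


4 a^3 + 27 b^2 = 4*16^3 + 27*4^2 = 16384 + 432 = 16816
Delta = -16 * (16816) = -269056
Delta mod 17 = 3

Delta = 3 (mod 17)


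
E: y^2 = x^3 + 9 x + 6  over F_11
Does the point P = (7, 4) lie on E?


Check whether y^2 = x^3 + 9 x + 6 (mod 11) for (x, y) = (7, 4).
LHS: y^2 = 4^2 mod 11 = 5
RHS: x^3 + 9 x + 6 = 7^3 + 9*7 + 6 mod 11 = 5
LHS = RHS

Yes, on the curve


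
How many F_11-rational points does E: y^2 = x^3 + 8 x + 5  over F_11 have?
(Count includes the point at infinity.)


For each x in F_11, count y with y^2 = x^3 + 8 x + 5 mod 11:
  x = 0: RHS = 5, y in [4, 7]  -> 2 point(s)
  x = 1: RHS = 3, y in [5, 6]  -> 2 point(s)
  x = 3: RHS = 1, y in [1, 10]  -> 2 point(s)
  x = 5: RHS = 5, y in [4, 7]  -> 2 point(s)
  x = 6: RHS = 5, y in [4, 7]  -> 2 point(s)
  x = 8: RHS = 9, y in [3, 8]  -> 2 point(s)
  x = 9: RHS = 3, y in [5, 6]  -> 2 point(s)
Affine points: 14. Add the point at infinity: total = 15.

#E(F_11) = 15


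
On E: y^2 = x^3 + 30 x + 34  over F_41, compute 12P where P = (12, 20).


k = 12 = 1100_2 (binary, LSB first: 0011)
Double-and-add from P = (12, 20):
  bit 0 = 0: acc unchanged = O
  bit 1 = 0: acc unchanged = O
  bit 2 = 1: acc = O + (6, 15) = (6, 15)
  bit 3 = 1: acc = (6, 15) + (19, 40) = (18, 25)

12P = (18, 25)


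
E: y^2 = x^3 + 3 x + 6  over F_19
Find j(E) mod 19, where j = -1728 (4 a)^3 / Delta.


Delta = -16(4 a^3 + 27 b^2) mod 19 = 10
-1728 * (4 a)^3 = -1728 * (4*3)^3 mod 19 = 18
j = 18 * 10^(-1) mod 19 = 17

j = 17 (mod 19)


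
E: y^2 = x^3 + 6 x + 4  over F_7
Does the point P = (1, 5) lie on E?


Check whether y^2 = x^3 + 6 x + 4 (mod 7) for (x, y) = (1, 5).
LHS: y^2 = 5^2 mod 7 = 4
RHS: x^3 + 6 x + 4 = 1^3 + 6*1 + 4 mod 7 = 4
LHS = RHS

Yes, on the curve


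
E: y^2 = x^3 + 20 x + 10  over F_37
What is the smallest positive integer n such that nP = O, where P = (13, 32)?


Compute successive multiples of P until we hit O:
  1P = (13, 32)
  2P = (7, 7)
  3P = (21, 21)
  4P = (2, 13)
  5P = (10, 27)
  6P = (25, 22)
  7P = (11, 28)
  8P = (17, 34)
  ... (continuing to 20P)
  20P = O

ord(P) = 20


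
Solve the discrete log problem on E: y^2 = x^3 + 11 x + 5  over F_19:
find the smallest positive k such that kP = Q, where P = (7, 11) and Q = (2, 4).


Enumerate multiples of P until we hit Q = (2, 4):
  1P = (7, 11)
  2P = (9, 4)
  3P = (1, 6)
  4P = (8, 4)
  5P = (15, 7)
  6P = (2, 15)
  7P = (0, 10)
  8P = (0, 9)
  9P = (2, 4)
Match found at i = 9.

k = 9


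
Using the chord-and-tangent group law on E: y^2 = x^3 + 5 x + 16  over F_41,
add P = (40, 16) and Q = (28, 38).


P != Q, so use the chord formula.
s = (y2 - y1) / (x2 - x1) = (22) / (29) mod 41 = 5
x3 = s^2 - x1 - x2 mod 41 = 5^2 - 40 - 28 = 39
y3 = s (x1 - x3) - y1 mod 41 = 5 * (40 - 39) - 16 = 30

P + Q = (39, 30)


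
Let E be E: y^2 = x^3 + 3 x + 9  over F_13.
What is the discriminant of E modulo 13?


4 a^3 + 27 b^2 = 4*3^3 + 27*9^2 = 108 + 2187 = 2295
Delta = -16 * (2295) = -36720
Delta mod 13 = 5

Delta = 5 (mod 13)


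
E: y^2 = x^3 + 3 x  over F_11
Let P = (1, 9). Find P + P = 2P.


Doubling: s = (3 x1^2 + a) / (2 y1)
s = (3*1^2 + 3) / (2*9) mod 11 = 4
x3 = s^2 - 2 x1 mod 11 = 4^2 - 2*1 = 3
y3 = s (x1 - x3) - y1 mod 11 = 4 * (1 - 3) - 9 = 5

2P = (3, 5)


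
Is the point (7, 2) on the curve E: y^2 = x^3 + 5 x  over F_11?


Check whether y^2 = x^3 + 5 x + 0 (mod 11) for (x, y) = (7, 2).
LHS: y^2 = 2^2 mod 11 = 4
RHS: x^3 + 5 x + 0 = 7^3 + 5*7 + 0 mod 11 = 4
LHS = RHS

Yes, on the curve


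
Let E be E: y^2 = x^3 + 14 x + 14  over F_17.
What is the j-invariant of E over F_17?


Delta = -16(4 a^3 + 27 b^2) mod 17 = 16
-1728 * (4 a)^3 = -1728 * (4*14)^3 mod 17 = 2
j = 2 * 16^(-1) mod 17 = 15

j = 15 (mod 17)


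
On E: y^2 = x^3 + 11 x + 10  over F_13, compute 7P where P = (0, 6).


k = 7 = 111_2 (binary, LSB first: 111)
Double-and-add from P = (0, 6):
  bit 0 = 1: acc = O + (0, 6) = (0, 6)
  bit 1 = 1: acc = (0, 6) + (4, 12) = (8, 8)
  bit 2 = 1: acc = (8, 8) + (1, 10) = (7, 1)

7P = (7, 1)


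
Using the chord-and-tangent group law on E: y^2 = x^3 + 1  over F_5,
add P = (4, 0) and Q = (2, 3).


P != Q, so use the chord formula.
s = (y2 - y1) / (x2 - x1) = (3) / (3) mod 5 = 1
x3 = s^2 - x1 - x2 mod 5 = 1^2 - 4 - 2 = 0
y3 = s (x1 - x3) - y1 mod 5 = 1 * (4 - 0) - 0 = 4

P + Q = (0, 4)


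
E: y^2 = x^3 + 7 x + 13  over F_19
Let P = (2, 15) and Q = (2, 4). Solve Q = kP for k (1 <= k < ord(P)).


Enumerate multiples of P until we hit Q = (2, 4):
  1P = (2, 15)
  2P = (15, 4)
  3P = (8, 12)
  4P = (14, 10)
  5P = (7, 14)
  6P = (7, 5)
  7P = (14, 9)
  8P = (8, 7)
  9P = (15, 15)
  10P = (2, 4)
Match found at i = 10.

k = 10


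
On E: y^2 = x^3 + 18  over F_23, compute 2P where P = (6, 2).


Doubling: s = (3 x1^2 + a) / (2 y1)
s = (3*6^2 + 0) / (2*2) mod 23 = 4
x3 = s^2 - 2 x1 mod 23 = 4^2 - 2*6 = 4
y3 = s (x1 - x3) - y1 mod 23 = 4 * (6 - 4) - 2 = 6

2P = (4, 6)


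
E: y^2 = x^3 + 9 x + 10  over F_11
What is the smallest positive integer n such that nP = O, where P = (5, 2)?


Compute successive multiples of P until we hit O:
  1P = (5, 2)
  2P = (2, 6)
  3P = (7, 8)
  4P = (8, 0)
  5P = (7, 3)
  6P = (2, 5)
  7P = (5, 9)
  8P = O

ord(P) = 8


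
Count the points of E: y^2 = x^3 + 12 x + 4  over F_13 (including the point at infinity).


For each x in F_13, count y with y^2 = x^3 + 12 x + 4 mod 13:
  x = 0: RHS = 4, y in [2, 11]  -> 2 point(s)
  x = 1: RHS = 4, y in [2, 11]  -> 2 point(s)
  x = 2: RHS = 10, y in [6, 7]  -> 2 point(s)
  x = 4: RHS = 12, y in [5, 8]  -> 2 point(s)
  x = 8: RHS = 1, y in [1, 12]  -> 2 point(s)
  x = 9: RHS = 9, y in [3, 10]  -> 2 point(s)
  x = 12: RHS = 4, y in [2, 11]  -> 2 point(s)
Affine points: 14. Add the point at infinity: total = 15.

#E(F_13) = 15


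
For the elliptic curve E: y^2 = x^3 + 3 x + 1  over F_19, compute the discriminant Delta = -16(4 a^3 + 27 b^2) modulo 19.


4 a^3 + 27 b^2 = 4*3^3 + 27*1^2 = 108 + 27 = 135
Delta = -16 * (135) = -2160
Delta mod 19 = 6

Delta = 6 (mod 19)


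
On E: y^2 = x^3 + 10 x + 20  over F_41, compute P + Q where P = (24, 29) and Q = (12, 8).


P != Q, so use the chord formula.
s = (y2 - y1) / (x2 - x1) = (20) / (29) mod 41 = 12
x3 = s^2 - x1 - x2 mod 41 = 12^2 - 24 - 12 = 26
y3 = s (x1 - x3) - y1 mod 41 = 12 * (24 - 26) - 29 = 29

P + Q = (26, 29)


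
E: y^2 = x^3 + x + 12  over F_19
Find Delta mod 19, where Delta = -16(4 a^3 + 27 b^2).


4 a^3 + 27 b^2 = 4*1^3 + 27*12^2 = 4 + 3888 = 3892
Delta = -16 * (3892) = -62272
Delta mod 19 = 10

Delta = 10 (mod 19)


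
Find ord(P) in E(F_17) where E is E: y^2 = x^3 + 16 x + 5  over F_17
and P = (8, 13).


Compute successive multiples of P until we hit O:
  1P = (8, 13)
  2P = (14, 7)
  3P = (13, 9)
  4P = (15, 13)
  5P = (11, 4)
  6P = (7, 1)
  7P = (10, 14)
  8P = (12, 2)
  ... (continuing to 17P)
  17P = O

ord(P) = 17


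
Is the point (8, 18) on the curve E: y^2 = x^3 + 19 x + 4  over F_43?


Check whether y^2 = x^3 + 19 x + 4 (mod 43) for (x, y) = (8, 18).
LHS: y^2 = 18^2 mod 43 = 23
RHS: x^3 + 19 x + 4 = 8^3 + 19*8 + 4 mod 43 = 23
LHS = RHS

Yes, on the curve


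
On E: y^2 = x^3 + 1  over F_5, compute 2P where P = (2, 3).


Doubling: s = (3 x1^2 + a) / (2 y1)
s = (3*2^2 + 0) / (2*3) mod 5 = 2
x3 = s^2 - 2 x1 mod 5 = 2^2 - 2*2 = 0
y3 = s (x1 - x3) - y1 mod 5 = 2 * (2 - 0) - 3 = 1

2P = (0, 1)


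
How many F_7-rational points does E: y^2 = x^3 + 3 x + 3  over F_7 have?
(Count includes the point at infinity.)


For each x in F_7, count y with y^2 = x^3 + 3 x + 3 mod 7:
  x = 1: RHS = 0, y in [0]  -> 1 point(s)
  x = 3: RHS = 4, y in [2, 5]  -> 2 point(s)
  x = 4: RHS = 2, y in [3, 4]  -> 2 point(s)
Affine points: 5. Add the point at infinity: total = 6.

#E(F_7) = 6


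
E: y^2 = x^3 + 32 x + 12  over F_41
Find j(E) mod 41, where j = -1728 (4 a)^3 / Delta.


Delta = -16(4 a^3 + 27 b^2) mod 41 = 28
-1728 * (4 a)^3 = -1728 * (4*32)^3 mod 41 = 29
j = 29 * 28^(-1) mod 41 = 23

j = 23 (mod 41)


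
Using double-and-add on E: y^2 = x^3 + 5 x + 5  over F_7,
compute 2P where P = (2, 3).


k = 2 = 10_2 (binary, LSB first: 01)
Double-and-add from P = (2, 3):
  bit 0 = 0: acc unchanged = O
  bit 1 = 1: acc = O + (5, 6) = (5, 6)

2P = (5, 6)


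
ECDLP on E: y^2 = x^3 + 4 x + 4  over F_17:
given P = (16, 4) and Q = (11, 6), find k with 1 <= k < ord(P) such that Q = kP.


Enumerate multiples of P until we hit Q = (11, 6):
  1P = (16, 4)
  2P = (11, 11)
  3P = (11, 6)
Match found at i = 3.

k = 3


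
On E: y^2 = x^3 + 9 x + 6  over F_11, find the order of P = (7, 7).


Compute successive multiples of P until we hit O:
  1P = (7, 7)
  2P = (6, 1)
  3P = (1, 7)
  4P = (3, 4)
  5P = (5, 0)
  6P = (3, 7)
  7P = (1, 4)
  8P = (6, 10)
  ... (continuing to 10P)
  10P = O

ord(P) = 10


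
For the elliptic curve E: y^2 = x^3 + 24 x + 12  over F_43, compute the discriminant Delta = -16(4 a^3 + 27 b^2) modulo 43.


4 a^3 + 27 b^2 = 4*24^3 + 27*12^2 = 55296 + 3888 = 59184
Delta = -16 * (59184) = -946944
Delta mod 43 = 2

Delta = 2 (mod 43)


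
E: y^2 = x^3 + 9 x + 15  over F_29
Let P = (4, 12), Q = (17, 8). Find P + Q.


P != Q, so use the chord formula.
s = (y2 - y1) / (x2 - x1) = (25) / (13) mod 29 = 22
x3 = s^2 - x1 - x2 mod 29 = 22^2 - 4 - 17 = 28
y3 = s (x1 - x3) - y1 mod 29 = 22 * (4 - 28) - 12 = 11

P + Q = (28, 11)


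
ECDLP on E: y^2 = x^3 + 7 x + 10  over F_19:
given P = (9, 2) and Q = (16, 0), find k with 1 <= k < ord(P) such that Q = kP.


Enumerate multiples of P until we hit Q = (16, 0):
  1P = (9, 2)
  2P = (17, 11)
  3P = (10, 4)
  4P = (4, 8)
  5P = (12, 13)
  6P = (3, 1)
  7P = (16, 0)
Match found at i = 7.

k = 7


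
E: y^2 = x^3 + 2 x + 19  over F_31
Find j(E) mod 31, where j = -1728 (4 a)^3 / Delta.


Delta = -16(4 a^3 + 27 b^2) mod 31 = 24
-1728 * (4 a)^3 = -1728 * (4*2)^3 mod 31 = 4
j = 4 * 24^(-1) mod 31 = 26

j = 26 (mod 31)


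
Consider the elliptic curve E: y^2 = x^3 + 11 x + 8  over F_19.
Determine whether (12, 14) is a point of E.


Check whether y^2 = x^3 + 11 x + 8 (mod 19) for (x, y) = (12, 14).
LHS: y^2 = 14^2 mod 19 = 6
RHS: x^3 + 11 x + 8 = 12^3 + 11*12 + 8 mod 19 = 6
LHS = RHS

Yes, on the curve


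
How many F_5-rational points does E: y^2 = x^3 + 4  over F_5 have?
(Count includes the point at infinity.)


For each x in F_5, count y with y^2 = x^3 + 0 x + 4 mod 5:
  x = 0: RHS = 4, y in [2, 3]  -> 2 point(s)
  x = 1: RHS = 0, y in [0]  -> 1 point(s)
  x = 3: RHS = 1, y in [1, 4]  -> 2 point(s)
Affine points: 5. Add the point at infinity: total = 6.

#E(F_5) = 6


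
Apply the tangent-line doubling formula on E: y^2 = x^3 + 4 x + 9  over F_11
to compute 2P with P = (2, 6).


Doubling: s = (3 x1^2 + a) / (2 y1)
s = (3*2^2 + 4) / (2*6) mod 11 = 5
x3 = s^2 - 2 x1 mod 11 = 5^2 - 2*2 = 10
y3 = s (x1 - x3) - y1 mod 11 = 5 * (2 - 10) - 6 = 9

2P = (10, 9)


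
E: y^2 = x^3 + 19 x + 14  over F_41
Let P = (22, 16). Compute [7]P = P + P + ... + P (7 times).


k = 7 = 111_2 (binary, LSB first: 111)
Double-and-add from P = (22, 16):
  bit 0 = 1: acc = O + (22, 16) = (22, 16)
  bit 1 = 1: acc = (22, 16) + (13, 30) = (15, 5)
  bit 2 = 1: acc = (15, 5) + (14, 20) = (32, 4)

7P = (32, 4)


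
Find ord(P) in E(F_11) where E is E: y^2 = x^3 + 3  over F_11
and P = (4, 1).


Compute successive multiples of P until we hit O:
  1P = (4, 1)
  2P = (7, 4)
  3P = (1, 2)
  4P = (0, 5)
  5P = (8, 3)
  6P = (2, 0)
  7P = (8, 8)
  8P = (0, 6)
  ... (continuing to 12P)
  12P = O

ord(P) = 12


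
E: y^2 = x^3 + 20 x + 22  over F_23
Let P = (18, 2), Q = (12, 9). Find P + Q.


P != Q, so use the chord formula.
s = (y2 - y1) / (x2 - x1) = (7) / (17) mod 23 = 18
x3 = s^2 - x1 - x2 mod 23 = 18^2 - 18 - 12 = 18
y3 = s (x1 - x3) - y1 mod 23 = 18 * (18 - 18) - 2 = 21

P + Q = (18, 21)


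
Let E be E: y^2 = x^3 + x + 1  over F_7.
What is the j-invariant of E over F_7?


Delta = -16(4 a^3 + 27 b^2) mod 7 = 1
-1728 * (4 a)^3 = -1728 * (4*1)^3 mod 7 = 1
j = 1 * 1^(-1) mod 7 = 1

j = 1 (mod 7)


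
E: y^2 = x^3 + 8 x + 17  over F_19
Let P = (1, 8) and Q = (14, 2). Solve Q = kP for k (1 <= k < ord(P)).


Enumerate multiples of P until we hit Q = (14, 2):
  1P = (1, 8)
  2P = (3, 12)
  3P = (0, 13)
  4P = (5, 12)
  5P = (14, 17)
  6P = (11, 7)
  7P = (11, 12)
  8P = (14, 2)
Match found at i = 8.

k = 8


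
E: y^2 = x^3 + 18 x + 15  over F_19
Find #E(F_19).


For each x in F_19, count y with y^2 = x^3 + 18 x + 15 mod 19:
  x = 3: RHS = 1, y in [1, 18]  -> 2 point(s)
  x = 6: RHS = 16, y in [4, 15]  -> 2 point(s)
  x = 7: RHS = 9, y in [3, 16]  -> 2 point(s)
  x = 8: RHS = 6, y in [5, 14]  -> 2 point(s)
  x = 10: RHS = 17, y in [6, 13]  -> 2 point(s)
  x = 11: RHS = 5, y in [9, 10]  -> 2 point(s)
  x = 14: RHS = 9, y in [3, 16]  -> 2 point(s)
  x = 17: RHS = 9, y in [3, 16]  -> 2 point(s)
Affine points: 16. Add the point at infinity: total = 17.

#E(F_19) = 17


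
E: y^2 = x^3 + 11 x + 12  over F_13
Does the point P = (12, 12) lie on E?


Check whether y^2 = x^3 + 11 x + 12 (mod 13) for (x, y) = (12, 12).
LHS: y^2 = 12^2 mod 13 = 1
RHS: x^3 + 11 x + 12 = 12^3 + 11*12 + 12 mod 13 = 0
LHS != RHS

No, not on the curve


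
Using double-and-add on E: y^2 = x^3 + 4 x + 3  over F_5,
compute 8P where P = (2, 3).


k = 8 = 1000_2 (binary, LSB first: 0001)
Double-and-add from P = (2, 3):
  bit 0 = 0: acc unchanged = O
  bit 1 = 0: acc unchanged = O
  bit 2 = 0: acc unchanged = O
  bit 3 = 1: acc = O + (2, 2) = (2, 2)

8P = (2, 2)


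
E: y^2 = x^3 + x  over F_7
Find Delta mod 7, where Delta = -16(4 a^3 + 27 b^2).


4 a^3 + 27 b^2 = 4*1^3 + 27*0^2 = 4 + 0 = 4
Delta = -16 * (4) = -64
Delta mod 7 = 6

Delta = 6 (mod 7)


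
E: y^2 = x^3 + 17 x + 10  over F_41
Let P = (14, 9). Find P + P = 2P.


Doubling: s = (3 x1^2 + a) / (2 y1)
s = (3*14^2 + 17) / (2*9) mod 41 = 4
x3 = s^2 - 2 x1 mod 41 = 4^2 - 2*14 = 29
y3 = s (x1 - x3) - y1 mod 41 = 4 * (14 - 29) - 9 = 13

2P = (29, 13)


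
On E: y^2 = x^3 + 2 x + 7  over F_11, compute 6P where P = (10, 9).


k = 6 = 110_2 (binary, LSB first: 011)
Double-and-add from P = (10, 9):
  bit 0 = 0: acc unchanged = O
  bit 1 = 1: acc = O + (7, 1) = (7, 1)
  bit 2 = 1: acc = (7, 1) + (6, 2) = (10, 2)

6P = (10, 2)


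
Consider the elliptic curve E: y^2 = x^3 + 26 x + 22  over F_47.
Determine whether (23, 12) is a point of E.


Check whether y^2 = x^3 + 26 x + 22 (mod 47) for (x, y) = (23, 12).
LHS: y^2 = 12^2 mod 47 = 3
RHS: x^3 + 26 x + 22 = 23^3 + 26*23 + 22 mod 47 = 3
LHS = RHS

Yes, on the curve


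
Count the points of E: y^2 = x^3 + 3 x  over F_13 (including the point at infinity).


For each x in F_13, count y with y^2 = x^3 + 3 x + 0 mod 13:
  x = 0: RHS = 0, y in [0]  -> 1 point(s)
  x = 1: RHS = 4, y in [2, 11]  -> 2 point(s)
  x = 2: RHS = 1, y in [1, 12]  -> 2 point(s)
  x = 3: RHS = 10, y in [6, 7]  -> 2 point(s)
  x = 5: RHS = 10, y in [6, 7]  -> 2 point(s)
  x = 6: RHS = 0, y in [0]  -> 1 point(s)
  x = 7: RHS = 0, y in [0]  -> 1 point(s)
  x = 8: RHS = 3, y in [4, 9]  -> 2 point(s)
  x = 10: RHS = 3, y in [4, 9]  -> 2 point(s)
  x = 11: RHS = 12, y in [5, 8]  -> 2 point(s)
  x = 12: RHS = 9, y in [3, 10]  -> 2 point(s)
Affine points: 19. Add the point at infinity: total = 20.

#E(F_13) = 20


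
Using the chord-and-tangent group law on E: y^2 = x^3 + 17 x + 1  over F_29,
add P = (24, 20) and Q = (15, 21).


P != Q, so use the chord formula.
s = (y2 - y1) / (x2 - x1) = (1) / (20) mod 29 = 16
x3 = s^2 - x1 - x2 mod 29 = 16^2 - 24 - 15 = 14
y3 = s (x1 - x3) - y1 mod 29 = 16 * (24 - 14) - 20 = 24

P + Q = (14, 24)


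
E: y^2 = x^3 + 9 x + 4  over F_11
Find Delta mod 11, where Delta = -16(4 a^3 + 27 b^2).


4 a^3 + 27 b^2 = 4*9^3 + 27*4^2 = 2916 + 432 = 3348
Delta = -16 * (3348) = -53568
Delta mod 11 = 2

Delta = 2 (mod 11)


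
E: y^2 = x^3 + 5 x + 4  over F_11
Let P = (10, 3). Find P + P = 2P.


Doubling: s = (3 x1^2 + a) / (2 y1)
s = (3*10^2 + 5) / (2*3) mod 11 = 5
x3 = s^2 - 2 x1 mod 11 = 5^2 - 2*10 = 5
y3 = s (x1 - x3) - y1 mod 11 = 5 * (10 - 5) - 3 = 0

2P = (5, 0)


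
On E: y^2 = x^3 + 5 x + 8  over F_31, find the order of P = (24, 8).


Compute successive multiples of P until we hit O:
  1P = (24, 8)
  2P = (19, 24)
  3P = (28, 11)
  4P = (28, 20)
  5P = (19, 7)
  6P = (24, 23)
  7P = O

ord(P) = 7


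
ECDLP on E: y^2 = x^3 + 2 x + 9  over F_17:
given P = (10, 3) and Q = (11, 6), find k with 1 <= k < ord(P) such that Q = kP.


Enumerate multiples of P until we hit Q = (11, 6):
  1P = (10, 3)
  2P = (5, 5)
  3P = (11, 11)
  4P = (9, 5)
  5P = (2, 15)
  6P = (3, 12)
  7P = (6, 4)
  8P = (0, 3)
  9P = (7, 14)
  10P = (4, 9)
  11P = (4, 8)
  12P = (7, 3)
  13P = (0, 14)
  14P = (6, 13)
  15P = (3, 5)
  16P = (2, 2)
  17P = (9, 12)
  18P = (11, 6)
Match found at i = 18.

k = 18


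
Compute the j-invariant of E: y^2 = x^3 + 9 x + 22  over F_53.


Delta = -16(4 a^3 + 27 b^2) mod 53 = 34
-1728 * (4 a)^3 = -1728 * (4*9)^3 mod 53 = 18
j = 18 * 34^(-1) mod 53 = 13

j = 13 (mod 53)


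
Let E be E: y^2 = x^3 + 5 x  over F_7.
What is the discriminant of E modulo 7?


4 a^3 + 27 b^2 = 4*5^3 + 27*0^2 = 500 + 0 = 500
Delta = -16 * (500) = -8000
Delta mod 7 = 1

Delta = 1 (mod 7)


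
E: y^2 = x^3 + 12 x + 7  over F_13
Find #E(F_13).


For each x in F_13, count y with y^2 = x^3 + 12 x + 7 mod 13:
  x = 2: RHS = 0, y in [0]  -> 1 point(s)
  x = 5: RHS = 10, y in [6, 7]  -> 2 point(s)
  x = 6: RHS = 9, y in [3, 10]  -> 2 point(s)
  x = 8: RHS = 4, y in [2, 11]  -> 2 point(s)
  x = 9: RHS = 12, y in [5, 8]  -> 2 point(s)
  x = 10: RHS = 9, y in [3, 10]  -> 2 point(s)
  x = 11: RHS = 1, y in [1, 12]  -> 2 point(s)
Affine points: 13. Add the point at infinity: total = 14.

#E(F_13) = 14


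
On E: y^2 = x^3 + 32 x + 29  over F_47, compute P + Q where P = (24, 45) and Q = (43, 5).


P != Q, so use the chord formula.
s = (y2 - y1) / (x2 - x1) = (7) / (19) mod 47 = 35
x3 = s^2 - x1 - x2 mod 47 = 35^2 - 24 - 43 = 30
y3 = s (x1 - x3) - y1 mod 47 = 35 * (24 - 30) - 45 = 27

P + Q = (30, 27)


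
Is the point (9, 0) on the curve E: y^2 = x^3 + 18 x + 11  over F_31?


Check whether y^2 = x^3 + 18 x + 11 (mod 31) for (x, y) = (9, 0).
LHS: y^2 = 0^2 mod 31 = 0
RHS: x^3 + 18 x + 11 = 9^3 + 18*9 + 11 mod 31 = 3
LHS != RHS

No, not on the curve


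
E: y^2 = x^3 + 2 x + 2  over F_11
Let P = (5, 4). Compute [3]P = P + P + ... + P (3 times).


k = 3 = 11_2 (binary, LSB first: 11)
Double-and-add from P = (5, 4):
  bit 0 = 1: acc = O + (5, 4) = (5, 4)
  bit 1 = 1: acc = (5, 4) + (1, 7) = (9, 10)

3P = (9, 10)


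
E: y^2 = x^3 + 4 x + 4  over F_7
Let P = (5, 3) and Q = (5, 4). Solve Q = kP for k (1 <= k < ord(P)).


Enumerate multiples of P until we hit Q = (5, 4):
  1P = (5, 3)
  2P = (1, 3)
  3P = (1, 4)
  4P = (5, 4)
Match found at i = 4.

k = 4


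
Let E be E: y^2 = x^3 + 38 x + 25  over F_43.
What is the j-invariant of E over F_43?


Delta = -16(4 a^3 + 27 b^2) mod 43 = 42
-1728 * (4 a)^3 = -1728 * (4*38)^3 mod 43 = 16
j = 16 * 42^(-1) mod 43 = 27

j = 27 (mod 43)


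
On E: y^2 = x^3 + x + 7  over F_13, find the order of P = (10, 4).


Compute successive multiples of P until we hit O:
  1P = (10, 4)
  2P = (2, 11)
  3P = (4, 7)
  4P = (9, 2)
  5P = (11, 7)
  6P = (1, 10)
  7P = (1, 3)
  8P = (11, 6)
  ... (continuing to 13P)
  13P = O

ord(P) = 13


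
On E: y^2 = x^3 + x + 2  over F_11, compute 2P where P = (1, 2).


Doubling: s = (3 x1^2 + a) / (2 y1)
s = (3*1^2 + 1) / (2*2) mod 11 = 1
x3 = s^2 - 2 x1 mod 11 = 1^2 - 2*1 = 10
y3 = s (x1 - x3) - y1 mod 11 = 1 * (1 - 10) - 2 = 0

2P = (10, 0)


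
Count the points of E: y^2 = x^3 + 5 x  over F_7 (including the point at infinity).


For each x in F_7, count y with y^2 = x^3 + 5 x + 0 mod 7:
  x = 0: RHS = 0, y in [0]  -> 1 point(s)
  x = 2: RHS = 4, y in [2, 5]  -> 2 point(s)
  x = 3: RHS = 0, y in [0]  -> 1 point(s)
  x = 4: RHS = 0, y in [0]  -> 1 point(s)
  x = 6: RHS = 1, y in [1, 6]  -> 2 point(s)
Affine points: 7. Add the point at infinity: total = 8.

#E(F_7) = 8


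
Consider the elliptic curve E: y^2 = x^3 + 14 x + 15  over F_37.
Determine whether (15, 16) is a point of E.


Check whether y^2 = x^3 + 14 x + 15 (mod 37) for (x, y) = (15, 16).
LHS: y^2 = 16^2 mod 37 = 34
RHS: x^3 + 14 x + 15 = 15^3 + 14*15 + 15 mod 37 = 11
LHS != RHS

No, not on the curve


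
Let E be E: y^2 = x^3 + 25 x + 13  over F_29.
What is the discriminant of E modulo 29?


4 a^3 + 27 b^2 = 4*25^3 + 27*13^2 = 62500 + 4563 = 67063
Delta = -16 * (67063) = -1073008
Delta mod 29 = 21

Delta = 21 (mod 29)


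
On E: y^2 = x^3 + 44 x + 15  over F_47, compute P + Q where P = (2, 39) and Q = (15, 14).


P != Q, so use the chord formula.
s = (y2 - y1) / (x2 - x1) = (22) / (13) mod 47 = 27
x3 = s^2 - x1 - x2 mod 47 = 27^2 - 2 - 15 = 7
y3 = s (x1 - x3) - y1 mod 47 = 27 * (2 - 7) - 39 = 14

P + Q = (7, 14)


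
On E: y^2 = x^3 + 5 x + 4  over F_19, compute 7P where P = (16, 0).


k = 7 = 111_2 (binary, LSB first: 111)
Double-and-add from P = (16, 0):
  bit 0 = 1: acc = O + (16, 0) = (16, 0)
  bit 1 = 1: acc = (16, 0) + O = (16, 0)
  bit 2 = 1: acc = (16, 0) + O = (16, 0)

7P = (16, 0)


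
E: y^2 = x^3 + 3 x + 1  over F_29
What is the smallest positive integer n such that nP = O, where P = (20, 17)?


Compute successive multiples of P until we hit O:
  1P = (20, 17)
  2P = (27, 4)
  3P = (18, 0)
  4P = (27, 25)
  5P = (20, 12)
  6P = O

ord(P) = 6


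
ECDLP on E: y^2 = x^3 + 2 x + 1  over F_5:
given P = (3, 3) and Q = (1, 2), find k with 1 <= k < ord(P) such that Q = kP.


Enumerate multiples of P until we hit Q = (1, 2):
  1P = (3, 3)
  2P = (0, 4)
  3P = (1, 3)
  4P = (1, 2)
Match found at i = 4.

k = 4


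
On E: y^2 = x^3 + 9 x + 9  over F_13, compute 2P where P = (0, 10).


Doubling: s = (3 x1^2 + a) / (2 y1)
s = (3*0^2 + 9) / (2*10) mod 13 = 5
x3 = s^2 - 2 x1 mod 13 = 5^2 - 2*0 = 12
y3 = s (x1 - x3) - y1 mod 13 = 5 * (0 - 12) - 10 = 8

2P = (12, 8)


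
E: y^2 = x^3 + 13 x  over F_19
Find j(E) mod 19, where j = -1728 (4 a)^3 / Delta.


Delta = -16(4 a^3 + 27 b^2) mod 19 = 11
-1728 * (4 a)^3 = -1728 * (4*13)^3 mod 19 = 8
j = 8 * 11^(-1) mod 19 = 18

j = 18 (mod 19)


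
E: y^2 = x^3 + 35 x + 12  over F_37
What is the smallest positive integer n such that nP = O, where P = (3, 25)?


Compute successive multiples of P until we hit O:
  1P = (3, 25)
  2P = (22, 21)
  3P = (2, 4)
  4P = (29, 21)
  5P = (14, 8)
  6P = (23, 16)
  7P = (10, 17)
  8P = (17, 28)
  ... (continuing to 23P)
  23P = O

ord(P) = 23


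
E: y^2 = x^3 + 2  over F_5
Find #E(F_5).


For each x in F_5, count y with y^2 = x^3 + 0 x + 2 mod 5:
  x = 2: RHS = 0, y in [0]  -> 1 point(s)
  x = 3: RHS = 4, y in [2, 3]  -> 2 point(s)
  x = 4: RHS = 1, y in [1, 4]  -> 2 point(s)
Affine points: 5. Add the point at infinity: total = 6.

#E(F_5) = 6


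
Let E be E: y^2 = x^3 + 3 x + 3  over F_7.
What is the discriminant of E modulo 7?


4 a^3 + 27 b^2 = 4*3^3 + 27*3^2 = 108 + 243 = 351
Delta = -16 * (351) = -5616
Delta mod 7 = 5

Delta = 5 (mod 7)


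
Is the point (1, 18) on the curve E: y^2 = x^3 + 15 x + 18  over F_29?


Check whether y^2 = x^3 + 15 x + 18 (mod 29) for (x, y) = (1, 18).
LHS: y^2 = 18^2 mod 29 = 5
RHS: x^3 + 15 x + 18 = 1^3 + 15*1 + 18 mod 29 = 5
LHS = RHS

Yes, on the curve


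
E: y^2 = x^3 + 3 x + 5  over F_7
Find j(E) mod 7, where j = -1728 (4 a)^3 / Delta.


Delta = -16(4 a^3 + 27 b^2) mod 7 = 2
-1728 * (4 a)^3 = -1728 * (4*3)^3 mod 7 = 6
j = 6 * 2^(-1) mod 7 = 3

j = 3 (mod 7)


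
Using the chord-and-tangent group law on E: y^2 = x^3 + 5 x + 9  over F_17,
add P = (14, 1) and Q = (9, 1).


P != Q, so use the chord formula.
s = (y2 - y1) / (x2 - x1) = (0) / (12) mod 17 = 0
x3 = s^2 - x1 - x2 mod 17 = 0^2 - 14 - 9 = 11
y3 = s (x1 - x3) - y1 mod 17 = 0 * (14 - 11) - 1 = 16

P + Q = (11, 16)


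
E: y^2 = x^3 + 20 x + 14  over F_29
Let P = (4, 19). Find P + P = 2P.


Doubling: s = (3 x1^2 + a) / (2 y1)
s = (3*4^2 + 20) / (2*19) mod 29 = 14
x3 = s^2 - 2 x1 mod 29 = 14^2 - 2*4 = 14
y3 = s (x1 - x3) - y1 mod 29 = 14 * (4 - 14) - 19 = 15

2P = (14, 15)


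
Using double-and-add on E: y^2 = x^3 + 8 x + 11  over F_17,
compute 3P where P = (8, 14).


k = 3 = 11_2 (binary, LSB first: 11)
Double-and-add from P = (8, 14):
  bit 0 = 1: acc = O + (8, 14) = (8, 14)
  bit 1 = 1: acc = (8, 14) + (9, 8) = (2, 1)

3P = (2, 1)


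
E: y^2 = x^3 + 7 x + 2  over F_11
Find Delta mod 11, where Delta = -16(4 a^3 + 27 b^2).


4 a^3 + 27 b^2 = 4*7^3 + 27*2^2 = 1372 + 108 = 1480
Delta = -16 * (1480) = -23680
Delta mod 11 = 3

Delta = 3 (mod 11)


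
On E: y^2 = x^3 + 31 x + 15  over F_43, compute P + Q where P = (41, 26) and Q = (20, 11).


P != Q, so use the chord formula.
s = (y2 - y1) / (x2 - x1) = (28) / (22) mod 43 = 13
x3 = s^2 - x1 - x2 mod 43 = 13^2 - 41 - 20 = 22
y3 = s (x1 - x3) - y1 mod 43 = 13 * (41 - 22) - 26 = 6

P + Q = (22, 6)


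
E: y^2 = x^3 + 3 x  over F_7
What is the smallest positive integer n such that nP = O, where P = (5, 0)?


Compute successive multiples of P until we hit O:
  1P = (5, 0)
  2P = O

ord(P) = 2


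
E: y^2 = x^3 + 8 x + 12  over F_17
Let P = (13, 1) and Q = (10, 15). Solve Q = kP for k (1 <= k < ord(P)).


Enumerate multiples of P until we hit Q = (10, 15):
  1P = (13, 1)
  2P = (10, 15)
Match found at i = 2.

k = 2


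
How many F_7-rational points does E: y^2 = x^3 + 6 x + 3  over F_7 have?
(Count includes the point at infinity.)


For each x in F_7, count y with y^2 = x^3 + 6 x + 3 mod 7:
  x = 2: RHS = 2, y in [3, 4]  -> 2 point(s)
  x = 4: RHS = 0, y in [0]  -> 1 point(s)
  x = 5: RHS = 4, y in [2, 5]  -> 2 point(s)
Affine points: 5. Add the point at infinity: total = 6.

#E(F_7) = 6


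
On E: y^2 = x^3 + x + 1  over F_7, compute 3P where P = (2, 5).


k = 3 = 11_2 (binary, LSB first: 11)
Double-and-add from P = (2, 5):
  bit 0 = 1: acc = O + (2, 5) = (2, 5)
  bit 1 = 1: acc = (2, 5) + (0, 6) = (0, 1)

3P = (0, 1)


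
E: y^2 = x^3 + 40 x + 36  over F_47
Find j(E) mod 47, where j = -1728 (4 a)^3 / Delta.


Delta = -16(4 a^3 + 27 b^2) mod 47 = 42
-1728 * (4 a)^3 = -1728 * (4*40)^3 mod 47 = 14
j = 14 * 42^(-1) mod 47 = 16

j = 16 (mod 47)


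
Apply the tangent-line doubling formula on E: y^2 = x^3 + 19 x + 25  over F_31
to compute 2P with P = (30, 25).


Doubling: s = (3 x1^2 + a) / (2 y1)
s = (3*30^2 + 19) / (2*25) mod 31 = 24
x3 = s^2 - 2 x1 mod 31 = 24^2 - 2*30 = 20
y3 = s (x1 - x3) - y1 mod 31 = 24 * (30 - 20) - 25 = 29

2P = (20, 29)


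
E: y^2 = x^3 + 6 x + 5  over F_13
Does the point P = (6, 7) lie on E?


Check whether y^2 = x^3 + 6 x + 5 (mod 13) for (x, y) = (6, 7).
LHS: y^2 = 7^2 mod 13 = 10
RHS: x^3 + 6 x + 5 = 6^3 + 6*6 + 5 mod 13 = 10
LHS = RHS

Yes, on the curve


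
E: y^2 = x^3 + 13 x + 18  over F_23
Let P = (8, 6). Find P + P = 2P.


Doubling: s = (3 x1^2 + a) / (2 y1)
s = (3*8^2 + 13) / (2*6) mod 23 = 19
x3 = s^2 - 2 x1 mod 23 = 19^2 - 2*8 = 0
y3 = s (x1 - x3) - y1 mod 23 = 19 * (8 - 0) - 6 = 8

2P = (0, 8)


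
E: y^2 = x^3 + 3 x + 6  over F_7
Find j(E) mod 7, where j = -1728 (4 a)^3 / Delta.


Delta = -16(4 a^3 + 27 b^2) mod 7 = 3
-1728 * (4 a)^3 = -1728 * (4*3)^3 mod 7 = 6
j = 6 * 3^(-1) mod 7 = 2

j = 2 (mod 7)


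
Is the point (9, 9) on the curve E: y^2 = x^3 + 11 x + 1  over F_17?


Check whether y^2 = x^3 + 11 x + 1 (mod 17) for (x, y) = (9, 9).
LHS: y^2 = 9^2 mod 17 = 13
RHS: x^3 + 11 x + 1 = 9^3 + 11*9 + 1 mod 17 = 13
LHS = RHS

Yes, on the curve


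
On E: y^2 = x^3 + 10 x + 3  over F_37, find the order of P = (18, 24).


Compute successive multiples of P until we hit O:
  1P = (18, 24)
  2P = (4, 25)
  3P = (5, 20)
  4P = (13, 6)
  5P = (16, 35)
  6P = (24, 9)
  7P = (29, 22)
  8P = (20, 10)
  ... (continuing to 39P)
  39P = O

ord(P) = 39


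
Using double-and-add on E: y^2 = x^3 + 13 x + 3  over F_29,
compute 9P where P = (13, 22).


k = 9 = 1001_2 (binary, LSB first: 1001)
Double-and-add from P = (13, 22):
  bit 0 = 1: acc = O + (13, 22) = (13, 22)
  bit 1 = 0: acc unchanged = (13, 22)
  bit 2 = 0: acc unchanged = (13, 22)
  bit 3 = 1: acc = (13, 22) + (21, 5) = (19, 27)

9P = (19, 27)


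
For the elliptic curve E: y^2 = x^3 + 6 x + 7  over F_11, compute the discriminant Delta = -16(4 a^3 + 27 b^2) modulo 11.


4 a^3 + 27 b^2 = 4*6^3 + 27*7^2 = 864 + 1323 = 2187
Delta = -16 * (2187) = -34992
Delta mod 11 = 10

Delta = 10 (mod 11)


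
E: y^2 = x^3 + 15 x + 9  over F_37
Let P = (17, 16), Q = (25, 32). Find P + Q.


P != Q, so use the chord formula.
s = (y2 - y1) / (x2 - x1) = (16) / (8) mod 37 = 2
x3 = s^2 - x1 - x2 mod 37 = 2^2 - 17 - 25 = 36
y3 = s (x1 - x3) - y1 mod 37 = 2 * (17 - 36) - 16 = 20

P + Q = (36, 20)


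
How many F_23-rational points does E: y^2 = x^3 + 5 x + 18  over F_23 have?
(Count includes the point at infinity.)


For each x in F_23, count y with y^2 = x^3 + 5 x + 18 mod 23:
  x = 0: RHS = 18, y in [8, 15]  -> 2 point(s)
  x = 1: RHS = 1, y in [1, 22]  -> 2 point(s)
  x = 2: RHS = 13, y in [6, 17]  -> 2 point(s)
  x = 8: RHS = 18, y in [8, 15]  -> 2 point(s)
  x = 11: RHS = 1, y in [1, 22]  -> 2 point(s)
  x = 12: RHS = 12, y in [9, 14]  -> 2 point(s)
  x = 13: RHS = 3, y in [7, 16]  -> 2 point(s)
  x = 14: RHS = 3, y in [7, 16]  -> 2 point(s)
  x = 15: RHS = 18, y in [8, 15]  -> 2 point(s)
  x = 16: RHS = 8, y in [10, 13]  -> 2 point(s)
  x = 17: RHS = 2, y in [5, 18]  -> 2 point(s)
  x = 18: RHS = 6, y in [11, 12]  -> 2 point(s)
  x = 19: RHS = 3, y in [7, 16]  -> 2 point(s)
  x = 21: RHS = 0, y in [0]  -> 1 point(s)
  x = 22: RHS = 12, y in [9, 14]  -> 2 point(s)
Affine points: 29. Add the point at infinity: total = 30.

#E(F_23) = 30


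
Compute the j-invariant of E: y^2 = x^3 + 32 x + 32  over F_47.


Delta = -16(4 a^3 + 27 b^2) mod 47 = 31
-1728 * (4 a)^3 = -1728 * (4*32)^3 mod 47 = 38
j = 38 * 31^(-1) mod 47 = 27

j = 27 (mod 47)


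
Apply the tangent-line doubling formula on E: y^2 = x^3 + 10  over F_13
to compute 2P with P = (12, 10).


Doubling: s = (3 x1^2 + a) / (2 y1)
s = (3*12^2 + 0) / (2*10) mod 13 = 6
x3 = s^2 - 2 x1 mod 13 = 6^2 - 2*12 = 12
y3 = s (x1 - x3) - y1 mod 13 = 6 * (12 - 12) - 10 = 3

2P = (12, 3)


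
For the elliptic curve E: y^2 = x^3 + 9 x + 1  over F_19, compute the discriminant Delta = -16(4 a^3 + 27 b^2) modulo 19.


4 a^3 + 27 b^2 = 4*9^3 + 27*1^2 = 2916 + 27 = 2943
Delta = -16 * (2943) = -47088
Delta mod 19 = 13

Delta = 13 (mod 19)


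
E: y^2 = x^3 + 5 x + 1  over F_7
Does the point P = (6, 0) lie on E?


Check whether y^2 = x^3 + 5 x + 1 (mod 7) for (x, y) = (6, 0).
LHS: y^2 = 0^2 mod 7 = 0
RHS: x^3 + 5 x + 1 = 6^3 + 5*6 + 1 mod 7 = 2
LHS != RHS

No, not on the curve


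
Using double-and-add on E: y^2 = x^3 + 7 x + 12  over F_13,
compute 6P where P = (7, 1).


k = 6 = 110_2 (binary, LSB first: 011)
Double-and-add from P = (7, 1):
  bit 0 = 0: acc unchanged = O
  bit 1 = 1: acc = O + (0, 5) = (0, 5)
  bit 2 = 1: acc = (0, 5) + (4, 0) = (0, 8)

6P = (0, 8)


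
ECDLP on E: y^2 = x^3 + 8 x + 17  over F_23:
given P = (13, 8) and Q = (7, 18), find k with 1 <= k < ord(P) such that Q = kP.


Enumerate multiples of P until we hit Q = (7, 18):
  1P = (13, 8)
  2P = (1, 16)
  3P = (12, 22)
  4P = (10, 19)
  5P = (16, 3)
  6P = (7, 5)
  7P = (9, 17)
  8P = (19, 17)
  9P = (22, 13)
  10P = (15, 19)
  11P = (8, 8)
  12P = (2, 15)
  13P = (20, 9)
  14P = (21, 4)
  15P = (18, 6)
  16P = (17, 12)
  17P = (17, 11)
  18P = (18, 17)
  19P = (21, 19)
  20P = (20, 14)
  21P = (2, 8)
  22P = (8, 15)
  23P = (15, 4)
  24P = (22, 10)
  25P = (19, 6)
  26P = (9, 6)
  27P = (7, 18)
Match found at i = 27.

k = 27


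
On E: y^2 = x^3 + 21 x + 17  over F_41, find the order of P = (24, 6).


Compute successive multiples of P until we hit O:
  1P = (24, 6)
  2P = (16, 12)
  3P = (40, 6)
  4P = (18, 35)
  5P = (3, 36)
  6P = (6, 21)
  7P = (6, 20)
  8P = (3, 5)
  ... (continuing to 13P)
  13P = O

ord(P) = 13


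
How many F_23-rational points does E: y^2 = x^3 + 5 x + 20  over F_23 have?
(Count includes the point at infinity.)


For each x in F_23, count y with y^2 = x^3 + 5 x + 20 mod 23:
  x = 1: RHS = 3, y in [7, 16]  -> 2 point(s)
  x = 3: RHS = 16, y in [4, 19]  -> 2 point(s)
  x = 4: RHS = 12, y in [9, 14]  -> 2 point(s)
  x = 5: RHS = 9, y in [3, 20]  -> 2 point(s)
  x = 6: RHS = 13, y in [6, 17]  -> 2 point(s)
  x = 9: RHS = 12, y in [9, 14]  -> 2 point(s)
  x = 10: RHS = 12, y in [9, 14]  -> 2 point(s)
  x = 11: RHS = 3, y in [7, 16]  -> 2 point(s)
  x = 17: RHS = 4, y in [2, 21]  -> 2 point(s)
  x = 18: RHS = 8, y in [10, 13]  -> 2 point(s)
  x = 20: RHS = 1, y in [1, 22]  -> 2 point(s)
  x = 21: RHS = 2, y in [5, 18]  -> 2 point(s)
Affine points: 24. Add the point at infinity: total = 25.

#E(F_23) = 25


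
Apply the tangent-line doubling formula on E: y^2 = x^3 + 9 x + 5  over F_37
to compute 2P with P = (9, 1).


Doubling: s = (3 x1^2 + a) / (2 y1)
s = (3*9^2 + 9) / (2*1) mod 37 = 15
x3 = s^2 - 2 x1 mod 37 = 15^2 - 2*9 = 22
y3 = s (x1 - x3) - y1 mod 37 = 15 * (9 - 22) - 1 = 26

2P = (22, 26)


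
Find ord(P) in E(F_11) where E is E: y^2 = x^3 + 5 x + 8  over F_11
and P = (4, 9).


Compute successive multiples of P until we hit O:
  1P = (4, 9)
  2P = (6, 1)
  3P = (6, 10)
  4P = (4, 2)
  5P = O

ord(P) = 5


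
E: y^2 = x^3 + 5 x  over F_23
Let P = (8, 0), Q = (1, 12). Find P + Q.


P != Q, so use the chord formula.
s = (y2 - y1) / (x2 - x1) = (12) / (16) mod 23 = 18
x3 = s^2 - x1 - x2 mod 23 = 18^2 - 8 - 1 = 16
y3 = s (x1 - x3) - y1 mod 23 = 18 * (8 - 16) - 0 = 17

P + Q = (16, 17)


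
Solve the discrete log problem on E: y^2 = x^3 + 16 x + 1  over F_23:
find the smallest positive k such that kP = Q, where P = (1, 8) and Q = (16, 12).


Enumerate multiples of P until we hit Q = (16, 12):
  1P = (1, 8)
  2P = (11, 6)
  3P = (0, 1)
  4P = (2, 8)
  5P = (20, 15)
  6P = (18, 16)
  7P = (16, 12)
Match found at i = 7.

k = 7


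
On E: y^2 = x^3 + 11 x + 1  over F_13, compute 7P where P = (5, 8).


k = 7 = 111_2 (binary, LSB first: 111)
Double-and-add from P = (5, 8):
  bit 0 = 1: acc = O + (5, 8) = (5, 8)
  bit 1 = 1: acc = (5, 8) + (0, 1) = (11, 7)
  bit 2 = 1: acc = (11, 7) + (1, 0) = (5, 5)

7P = (5, 5)


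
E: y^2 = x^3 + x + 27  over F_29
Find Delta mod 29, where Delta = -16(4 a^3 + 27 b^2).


4 a^3 + 27 b^2 = 4*1^3 + 27*27^2 = 4 + 19683 = 19687
Delta = -16 * (19687) = -314992
Delta mod 29 = 6

Delta = 6 (mod 29)


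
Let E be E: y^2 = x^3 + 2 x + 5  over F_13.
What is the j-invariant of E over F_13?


Delta = -16(4 a^3 + 27 b^2) mod 13 = 11
-1728 * (4 a)^3 = -1728 * (4*2)^3 mod 13 = 5
j = 5 * 11^(-1) mod 13 = 4

j = 4 (mod 13)


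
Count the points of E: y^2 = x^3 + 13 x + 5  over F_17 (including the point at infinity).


For each x in F_17, count y with y^2 = x^3 + 13 x + 5 mod 17:
  x = 1: RHS = 2, y in [6, 11]  -> 2 point(s)
  x = 4: RHS = 2, y in [6, 11]  -> 2 point(s)
  x = 5: RHS = 8, y in [5, 12]  -> 2 point(s)
  x = 8: RHS = 9, y in [3, 14]  -> 2 point(s)
  x = 9: RHS = 1, y in [1, 16]  -> 2 point(s)
  x = 10: RHS = 13, y in [8, 9]  -> 2 point(s)
  x = 11: RHS = 0, y in [0]  -> 1 point(s)
  x = 12: RHS = 2, y in [6, 11]  -> 2 point(s)
  x = 13: RHS = 8, y in [5, 12]  -> 2 point(s)
  x = 16: RHS = 8, y in [5, 12]  -> 2 point(s)
Affine points: 19. Add the point at infinity: total = 20.

#E(F_17) = 20


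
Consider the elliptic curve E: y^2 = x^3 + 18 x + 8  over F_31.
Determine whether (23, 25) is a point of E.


Check whether y^2 = x^3 + 18 x + 8 (mod 31) for (x, y) = (23, 25).
LHS: y^2 = 25^2 mod 31 = 5
RHS: x^3 + 18 x + 8 = 23^3 + 18*23 + 8 mod 31 = 3
LHS != RHS

No, not on the curve


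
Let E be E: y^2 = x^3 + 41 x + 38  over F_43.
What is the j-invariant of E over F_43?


Delta = -16(4 a^3 + 27 b^2) mod 43 = 32
-1728 * (4 a)^3 = -1728 * (4*41)^3 mod 43 = 11
j = 11 * 32^(-1) mod 43 = 42

j = 42 (mod 43)


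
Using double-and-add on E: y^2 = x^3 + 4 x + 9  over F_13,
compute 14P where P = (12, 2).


k = 14 = 1110_2 (binary, LSB first: 0111)
Double-and-add from P = (12, 2):
  bit 0 = 0: acc unchanged = O
  bit 1 = 1: acc = O + (1, 1) = (1, 1)
  bit 2 = 1: acc = (1, 1) + (7, 4) = (2, 5)
  bit 3 = 1: acc = (2, 5) + (0, 3) = (12, 11)

14P = (12, 11)


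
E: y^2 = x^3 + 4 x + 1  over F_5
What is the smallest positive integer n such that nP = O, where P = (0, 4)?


Compute successive multiples of P until we hit O:
  1P = (0, 4)
  2P = (4, 4)
  3P = (1, 1)
  4P = (3, 0)
  5P = (1, 4)
  6P = (4, 1)
  7P = (0, 1)
  8P = O

ord(P) = 8


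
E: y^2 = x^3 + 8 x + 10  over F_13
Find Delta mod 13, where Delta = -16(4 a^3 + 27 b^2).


4 a^3 + 27 b^2 = 4*8^3 + 27*10^2 = 2048 + 2700 = 4748
Delta = -16 * (4748) = -75968
Delta mod 13 = 4

Delta = 4 (mod 13)


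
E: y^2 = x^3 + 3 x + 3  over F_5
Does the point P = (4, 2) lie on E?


Check whether y^2 = x^3 + 3 x + 3 (mod 5) for (x, y) = (4, 2).
LHS: y^2 = 2^2 mod 5 = 4
RHS: x^3 + 3 x + 3 = 4^3 + 3*4 + 3 mod 5 = 4
LHS = RHS

Yes, on the curve


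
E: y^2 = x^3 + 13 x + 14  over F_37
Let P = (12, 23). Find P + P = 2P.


Doubling: s = (3 x1^2 + a) / (2 y1)
s = (3*12^2 + 13) / (2*23) mod 37 = 33
x3 = s^2 - 2 x1 mod 37 = 33^2 - 2*12 = 29
y3 = s (x1 - x3) - y1 mod 37 = 33 * (12 - 29) - 23 = 8

2P = (29, 8)


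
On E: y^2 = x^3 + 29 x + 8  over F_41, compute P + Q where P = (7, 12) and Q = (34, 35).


P != Q, so use the chord formula.
s = (y2 - y1) / (x2 - x1) = (23) / (27) mod 41 = 13
x3 = s^2 - x1 - x2 mod 41 = 13^2 - 7 - 34 = 5
y3 = s (x1 - x3) - y1 mod 41 = 13 * (7 - 5) - 12 = 14

P + Q = (5, 14)


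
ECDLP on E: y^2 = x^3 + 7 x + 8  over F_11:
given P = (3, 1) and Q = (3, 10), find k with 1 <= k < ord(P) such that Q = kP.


Enumerate multiples of P until we hit Q = (3, 10):
  1P = (3, 1)
  2P = (8, 2)
  3P = (4, 1)
  4P = (4, 10)
  5P = (8, 9)
  6P = (3, 10)
Match found at i = 6.

k = 6


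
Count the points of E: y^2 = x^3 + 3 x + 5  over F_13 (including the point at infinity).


For each x in F_13, count y with y^2 = x^3 + 3 x + 5 mod 13:
  x = 1: RHS = 9, y in [3, 10]  -> 2 point(s)
  x = 4: RHS = 3, y in [4, 9]  -> 2 point(s)
  x = 11: RHS = 4, y in [2, 11]  -> 2 point(s)
  x = 12: RHS = 1, y in [1, 12]  -> 2 point(s)
Affine points: 8. Add the point at infinity: total = 9.

#E(F_13) = 9


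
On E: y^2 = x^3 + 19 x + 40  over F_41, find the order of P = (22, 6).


Compute successive multiples of P until we hit O:
  1P = (22, 6)
  2P = (6, 1)
  3P = (36, 5)
  4P = (33, 27)
  5P = (32, 1)
  6P = (18, 33)
  7P = (3, 40)
  8P = (15, 16)
  ... (continuing to 36P)
  36P = O

ord(P) = 36


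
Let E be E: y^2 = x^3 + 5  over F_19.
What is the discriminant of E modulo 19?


4 a^3 + 27 b^2 = 4*0^3 + 27*5^2 = 0 + 675 = 675
Delta = -16 * (675) = -10800
Delta mod 19 = 11

Delta = 11 (mod 19)


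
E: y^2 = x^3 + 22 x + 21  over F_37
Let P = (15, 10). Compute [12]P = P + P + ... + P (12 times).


k = 12 = 1100_2 (binary, LSB first: 0011)
Double-and-add from P = (15, 10):
  bit 0 = 0: acc unchanged = O
  bit 1 = 0: acc unchanged = O
  bit 2 = 1: acc = O + (18, 12) = (18, 12)
  bit 3 = 1: acc = (18, 12) + (11, 22) = (4, 5)

12P = (4, 5)


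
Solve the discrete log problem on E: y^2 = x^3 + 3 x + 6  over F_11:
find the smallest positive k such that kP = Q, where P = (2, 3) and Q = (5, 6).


Enumerate multiples of P until we hit Q = (5, 6):
  1P = (2, 3)
  2P = (5, 6)
Match found at i = 2.

k = 2


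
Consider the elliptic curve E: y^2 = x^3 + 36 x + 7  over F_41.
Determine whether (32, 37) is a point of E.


Check whether y^2 = x^3 + 36 x + 7 (mod 41) for (x, y) = (32, 37).
LHS: y^2 = 37^2 mod 41 = 16
RHS: x^3 + 36 x + 7 = 32^3 + 36*32 + 7 mod 41 = 20
LHS != RHS

No, not on the curve


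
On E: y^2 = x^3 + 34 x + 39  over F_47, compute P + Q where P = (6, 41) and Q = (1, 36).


P != Q, so use the chord formula.
s = (y2 - y1) / (x2 - x1) = (42) / (42) mod 47 = 1
x3 = s^2 - x1 - x2 mod 47 = 1^2 - 6 - 1 = 41
y3 = s (x1 - x3) - y1 mod 47 = 1 * (6 - 41) - 41 = 18

P + Q = (41, 18)
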